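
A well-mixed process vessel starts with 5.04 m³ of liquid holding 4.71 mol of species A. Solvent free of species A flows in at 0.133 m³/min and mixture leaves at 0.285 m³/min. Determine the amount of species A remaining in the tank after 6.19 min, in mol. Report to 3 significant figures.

3.20 mol

Let m(t) be the amount of species A. Volume: V(t) = V₀ + (Q_in − Q_out) t = 5.04 − 0.15200 t; V(6.19) = 4.0991 m³.
Solute balance: dm/dt = 0 − Q_out C = −Q_out m/V(t).
Separate: dm/m = −Q_out dt/V(t) ⇒ ln(m/m₀) = −(Q_out/(Q_in−Q_out)) ln(V/V₀).
m = m₀ (V₀/V)^(Q_out/(Q_in−Q_out)) = 4.71 × (5.04/4.0991)^(-1.8750) = 3.1971 mol.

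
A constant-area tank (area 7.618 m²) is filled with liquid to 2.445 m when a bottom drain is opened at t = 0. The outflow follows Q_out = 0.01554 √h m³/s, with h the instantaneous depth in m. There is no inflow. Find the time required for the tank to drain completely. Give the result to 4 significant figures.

Accumulation of liquid (constant cross-section A): A dh/dt = −0.01554 √h.
∫ h^(−1/2) dh = −(0.01554/A) ∫ dt, giving 2√h = 2√h₀ − (0.01554/A) t.
Tank is empty when √h = 0: t_empty = 2A√h₀/0.01554.
t_empty = 2·7.618·√2.445/0.01554 = 15.2360·1.56365/0.01554 = 1533.06 s.

1533 s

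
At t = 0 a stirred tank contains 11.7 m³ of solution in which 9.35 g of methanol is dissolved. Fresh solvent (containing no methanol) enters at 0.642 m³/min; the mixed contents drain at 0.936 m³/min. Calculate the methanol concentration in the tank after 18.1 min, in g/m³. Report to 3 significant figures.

Let m(t) be the amount of methanol. Volume: V(t) = V₀ + (Q_in − Q_out) t = 11.7 − 0.29400 t; V(18.1) = 6.3786 m³.
Solute balance: dm/dt = 0 − Q_out C = −Q_out m/V(t).
dm/m = −Q_out dt/(V₀ − 0.29400 t); integrating gives ln(m/m₀) = −(Q_out/(Q_in−Q_out)) ln(V/V₀).
m = m₀ (V₀/V)^(Q_out/(Q_in−Q_out)) = 9.35 × (11.7/6.3786)^(-3.1837) = 1.3553 g.
C = m/V = 1.3553/6.3786 = 0.21248 g/m³.

0.212 g/m³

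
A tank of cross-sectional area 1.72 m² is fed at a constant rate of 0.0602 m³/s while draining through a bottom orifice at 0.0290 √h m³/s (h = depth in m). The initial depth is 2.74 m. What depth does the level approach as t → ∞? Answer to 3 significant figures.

4.31 m

Unsteady balance on liquid volume: A dh/dt = Q_in − 0.0290 √h. At steady state dh/dt = 0:
Q_in = 0.0290 √h_ss ⇒ √h_ss = 0.0602/0.0290 = 2.0759.
h_ss = 2.0759² = 4.3092 m. (Since h₀ = 2.74 m < h_ss, the level will rise toward this value.)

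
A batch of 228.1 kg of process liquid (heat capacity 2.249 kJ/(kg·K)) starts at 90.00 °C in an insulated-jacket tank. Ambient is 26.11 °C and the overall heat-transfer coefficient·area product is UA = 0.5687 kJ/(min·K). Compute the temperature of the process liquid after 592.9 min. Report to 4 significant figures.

M c_p dT/dt = −UA(T − T_amb).
dT/dt = (T_ss − T)/τ with T_ss = T_amb = 26.1100 °C, τ = M c_p/UA = 228.1·2.249/0.5687 = 902.052 min.
Solution: T(t) = T_ss + (T₀ − T_ss) e^(−t/τ).
T(592.9) = 26.1100 + (63.8900)·0.518259 = 59.2216 °C.

59.22 °C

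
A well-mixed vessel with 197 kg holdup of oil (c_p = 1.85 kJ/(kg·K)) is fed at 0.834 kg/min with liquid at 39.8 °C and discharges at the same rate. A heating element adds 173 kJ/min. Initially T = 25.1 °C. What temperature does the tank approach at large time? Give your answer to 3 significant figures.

152 °C

M c_p dT/dt = ṁ c_p (T_in − T) + Q̇.
At steady state dT/dt = 0 ⇒ T_ss = T_in + Q̇/(ṁ c_p) = 39.8 + 173/(0.834·1.85) = 151.93 °C.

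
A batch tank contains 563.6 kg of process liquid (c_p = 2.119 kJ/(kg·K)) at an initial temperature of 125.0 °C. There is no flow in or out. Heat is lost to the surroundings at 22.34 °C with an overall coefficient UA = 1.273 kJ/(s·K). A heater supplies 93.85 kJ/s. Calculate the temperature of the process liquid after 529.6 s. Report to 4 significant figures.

112.5 °C

Lumped-capacitance energy balance: M c_p dT/dt = UA(T_amb − T) + Q̇.
dT/dt = (T_ss − T)/τ with T_ss = T_amb + Q̇/UA = 22.34 + 93.85/1.273 = 96.0635 °C, τ = M c_p/UA = 563.6·2.119/1.273 = 938.153 s.
Integrating: T(t) = T_ss + (T₀ − T_ss) e^(−t/τ).
T(529.6) = 96.0635 + (28.9365)·0.568637 = 112.518 °C.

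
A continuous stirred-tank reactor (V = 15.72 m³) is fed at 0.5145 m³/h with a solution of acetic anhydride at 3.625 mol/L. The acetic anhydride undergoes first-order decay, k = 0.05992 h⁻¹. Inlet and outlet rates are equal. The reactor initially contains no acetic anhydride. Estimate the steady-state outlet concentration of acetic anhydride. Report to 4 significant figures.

V dC/dt = Q(C_in − C) − k V C.
Steady state (dC/dt = 0): C_ss = Q C_in/(Q + kV) = C_in/(1 + kV/Q).
C_ss = 0.5145·3.625/(0.5145 + 0.05992·15.72) = 1.86506/1.45644 = 1.28056 mol/L.

1.281 mol/L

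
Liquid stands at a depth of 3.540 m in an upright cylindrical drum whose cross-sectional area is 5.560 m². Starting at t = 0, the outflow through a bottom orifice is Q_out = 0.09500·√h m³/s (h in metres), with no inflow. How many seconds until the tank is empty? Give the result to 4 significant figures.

220.2 s

With no inflow, A dh/dt = −0.09500 √h.
∫ h^(−1/2) dh = −(0.09500/A) ∫ dt, giving 2√h = 2√h₀ − (0.09500/A) t.
Tank is empty when √h = 0: t_empty = 2A√h₀/0.09500.
t_empty = 2·5.560·√3.540/0.09500 = 11.1200·1.88149/0.09500 = 220.233 s.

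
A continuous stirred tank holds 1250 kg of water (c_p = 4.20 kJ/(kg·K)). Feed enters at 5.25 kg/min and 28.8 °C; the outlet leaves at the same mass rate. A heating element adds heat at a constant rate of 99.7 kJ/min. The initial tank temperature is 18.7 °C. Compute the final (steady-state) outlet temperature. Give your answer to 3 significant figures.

33.3 °C

M c_p dT/dt = ṁ c_p (T_in − T) + Q̇.
At steady state dT/dt = 0 ⇒ T_ss = T_in + Q̇/(ṁ c_p) = 28.8 + 99.7/(5.25·4.20) = 33.322 °C.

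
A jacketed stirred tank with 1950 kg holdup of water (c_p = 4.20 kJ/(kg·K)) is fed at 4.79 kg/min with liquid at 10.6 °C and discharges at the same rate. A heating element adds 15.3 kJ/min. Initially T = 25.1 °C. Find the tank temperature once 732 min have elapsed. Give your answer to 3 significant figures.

13.6 °C

M c_p dT/dt = ṁ c_p (T_in − T) + Q̇.
τ = M/ṁ = 407.10 min; T_ss = T_in + Q̇/(ṁ c_p) = 10.6 + 15.3/(4.79·4.20) = 11.361 °C.
Integrating: T(t) = T_ss + (T₀ − T_ss) e^(−t/τ).
T(732) = 11.361 + (13.739)·e^(−732/407.10) = 11.361 + (13.739)·0.16561 = 13.636 °C.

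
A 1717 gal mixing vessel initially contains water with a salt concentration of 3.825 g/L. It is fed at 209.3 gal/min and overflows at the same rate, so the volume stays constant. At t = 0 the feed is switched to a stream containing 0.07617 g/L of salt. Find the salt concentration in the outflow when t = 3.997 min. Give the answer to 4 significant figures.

Unsteady species balance (constant V, well mixed): V dC/dt = Q(C_in − C).
Rewrite as dC/dt + C/τ = C_in/τ, τ = V/Q = 8.20354 min.
Solution: C(t) = C_in + (C₀ − C_in) e^(−t/τ).
C(3.997) = 0.07617 + (3.825 − 0.07617)·e^(−3.997/8.20354) = 0.07617 + (3.74883)·0.614326 = 2.37918 g/L.

2.379 g/L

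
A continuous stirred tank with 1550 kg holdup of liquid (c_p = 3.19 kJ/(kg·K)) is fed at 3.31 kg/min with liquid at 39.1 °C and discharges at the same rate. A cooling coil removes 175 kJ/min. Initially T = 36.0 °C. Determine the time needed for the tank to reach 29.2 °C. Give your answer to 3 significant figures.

329 min

M c_p dT/dt = ṁ c_p (T_in − T) − Q̇.
τ = M/ṁ = 468.28 min; T_ss = T_in − Q̇/(ṁ c_p) = 22.526 °C.
T(t) = T_ss + (T₀ − T_ss) e^(−t/τ). Set T = 29.2:
e^(−t/τ) = (29.2 − 22.526)/(36.0 − 22.526) = 0.49531
t = −468.28 · ln(0.49531) = 329.00 min.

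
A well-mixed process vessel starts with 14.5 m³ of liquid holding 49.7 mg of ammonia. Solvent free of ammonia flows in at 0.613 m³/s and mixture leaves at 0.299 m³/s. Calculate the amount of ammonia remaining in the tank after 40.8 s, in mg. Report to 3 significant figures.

Let m(t) be the amount of ammonia. Volume: V(t) = V₀ + (Q_in − Q_out) t = 14.5 + 0.31400 t; V(40.8) = 27.311 m³.
Solute balance: dm/dt = 0 − Q_out C = −Q_out m/V(t).
dm/m = −Q_out dt/(V₀ + 0.31400 t); integrating gives ln(m/m₀) = −(Q_out/(Q_in−Q_out)) ln(V/V₀).
m = m₀ (V₀/V)^(Q_out/(Q_in−Q_out)) = 49.7 × (14.5/27.311)^(0.95223) = 27.197 mg.

27.2 mg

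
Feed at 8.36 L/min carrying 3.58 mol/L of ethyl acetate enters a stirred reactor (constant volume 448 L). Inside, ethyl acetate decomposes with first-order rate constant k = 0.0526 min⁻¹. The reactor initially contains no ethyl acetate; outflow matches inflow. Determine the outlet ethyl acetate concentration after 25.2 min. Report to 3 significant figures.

0.782 mol/L

Accumulation = in − out − consumed: V dC/dt = Q C_in − Q C − k V C.
This is linear with rate a = Q/V + k = 0.071261 min⁻¹.
C_ss = Q C_in/(Q + kV) = 0.93748 mol/L; C(t) = C_ss + (C₀ − C_ss) e^(−a t).
C(25.2) = 0.93748 + (-0.93748)·e^(−0.071261·25.2) = 0.93748 + (-0.93748)·0.16600 = 0.78186 mol/L.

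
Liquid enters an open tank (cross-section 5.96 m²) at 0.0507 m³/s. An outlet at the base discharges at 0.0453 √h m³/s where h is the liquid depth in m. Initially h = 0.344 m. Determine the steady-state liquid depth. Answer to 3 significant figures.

1.25 m

Volume balance on the tank: A dh/dt = Q_in − 0.0453 √h. At steady state dh/dt = 0:
Q_in = 0.0453 √h_ss ⇒ √h_ss = 0.0507/0.0453 = 1.1192.
h_ss = 1.1192² = 1.2526 m. (Since h₀ = 0.344 m < h_ss, the level will rise toward this value.)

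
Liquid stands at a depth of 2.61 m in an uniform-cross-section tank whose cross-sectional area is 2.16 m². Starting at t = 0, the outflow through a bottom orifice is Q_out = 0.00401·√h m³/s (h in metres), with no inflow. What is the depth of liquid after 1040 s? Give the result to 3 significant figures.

0.423 m

A dh/dt = −Q_out = −0.00401 √h.
∫ h^(−1/2) dh = −(0.00401/A) ∫ dt, giving 2√h = 2√h₀ − (0.00401/A) t.
√h = √2.61 − 0.00401·1040/(2·2.16) = 1.6155 − 0.96537 = 0.65018.
h = 0.65018² = 0.42273 m.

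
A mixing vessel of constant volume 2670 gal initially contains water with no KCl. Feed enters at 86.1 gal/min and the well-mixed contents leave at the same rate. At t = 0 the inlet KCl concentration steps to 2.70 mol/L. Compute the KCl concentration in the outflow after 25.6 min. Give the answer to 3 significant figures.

1.52 mol/L

Transient balance on the dissolved component: V dC/dt = Q(C_in − C).
So dC/dt = (C_in − C)/τ with τ = V/Q = 2670/86.1 = 31.010 min.
C approaches C_in exponentially: C(t) = C_in + (C₀ − C_in) e^(−t/τ).
C(25.6) = 2.70 + (0 − 2.70)·e^(−25.6/31.010) = 2.70 + (-2.7000)·0.43800 = 1.5174 mol/L.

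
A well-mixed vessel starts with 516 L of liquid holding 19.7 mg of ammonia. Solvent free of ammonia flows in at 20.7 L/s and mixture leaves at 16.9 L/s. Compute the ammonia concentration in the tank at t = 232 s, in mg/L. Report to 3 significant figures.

0.000168 mg/L

Let m(t) be the amount of ammonia. Volume: V(t) = V₀ + (Q_in − Q_out) t = 516 + 3.8000 t; V(232) = 1397.6 L.
No ammonia enters, so dm/dt = −Q_out · (m/V).
Separate: dm/m = −Q_out dt/V(t) ⇒ ln(m/m₀) = −(Q_out/(Q_in−Q_out)) ln(V/V₀).
m = m₀ (V₀/V)^(Q_out/(Q_in−Q_out)) = 19.7 × (516/1397.6)^(4.4474) = 0.23439 mg.
C = m/V = 0.23439/1397.6 = 0.00016771 mg/L.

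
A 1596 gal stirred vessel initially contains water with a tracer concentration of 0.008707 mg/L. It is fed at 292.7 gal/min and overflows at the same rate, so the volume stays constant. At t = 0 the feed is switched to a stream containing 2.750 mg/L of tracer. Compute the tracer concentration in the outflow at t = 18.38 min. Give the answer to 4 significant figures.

Accumulation = in − out for the solute gives V dC/dt = Q(C_in − C).
So dC/dt = (C_in − C)/τ with τ = V/Q = 1596/292.7 = 5.45268 min.
This is linear first-order; C(t) = C_in + (C₀ − C_in) e^(−t/τ).
C(18.38) = 2.750 + (0.008707 − 2.750)·e^(−18.38/5.45268) = 2.750 + (-2.74129)·0.0343615 = 2.65581 mg/L.

2.656 mg/L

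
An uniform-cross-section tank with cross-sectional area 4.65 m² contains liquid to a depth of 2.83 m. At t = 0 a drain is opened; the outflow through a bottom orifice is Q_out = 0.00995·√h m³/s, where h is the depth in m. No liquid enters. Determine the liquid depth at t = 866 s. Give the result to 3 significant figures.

0.571 m

Mass balance (ρ constant): A dh/dt = −0.00995 √h.
This is separable: 2 d(√h)/dt = −0.00995/A, so √h = √h₀ − (0.00995/(2A)) t.
√h = √2.83 − 0.00995·866/(2·4.65) = 1.6823 − 0.92653 = 0.75573.
h = 0.75573² = 0.57113 m.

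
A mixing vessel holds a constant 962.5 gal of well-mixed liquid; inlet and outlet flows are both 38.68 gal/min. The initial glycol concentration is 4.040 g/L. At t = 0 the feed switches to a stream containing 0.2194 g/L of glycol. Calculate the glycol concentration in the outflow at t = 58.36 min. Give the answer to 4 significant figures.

Accumulation = in − out for the solute gives V dC/dt = Q(C_in − C).
So dC/dt = (C_in − C)/τ with τ = V/Q = 962.5/38.68 = 24.8837 min.
C approaches C_in exponentially: C(t) = C_in + (C₀ − C_in) e^(−t/τ).
C(58.36) = 0.2194 + (4.040 − 0.2194)·e^(−58.36/24.8837) = 0.2194 + (3.82060)·0.0958171 = 0.585479 g/L.

0.5855 g/L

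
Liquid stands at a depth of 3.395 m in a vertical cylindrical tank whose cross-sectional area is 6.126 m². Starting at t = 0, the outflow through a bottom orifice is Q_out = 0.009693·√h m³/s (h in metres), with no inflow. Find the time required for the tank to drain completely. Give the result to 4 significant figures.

A dh/dt = −Q_out = −0.009693 √h.
Separate and integrate: 2(√h − √h₀) = −(0.009693/A) t.
Tank is empty when √h = 0: t_empty = 2A√h₀/0.009693.
t_empty = 2·6.126·√3.395/0.009693 = 12.2520·1.84255/0.009693 = 2329.00 s.

2329 s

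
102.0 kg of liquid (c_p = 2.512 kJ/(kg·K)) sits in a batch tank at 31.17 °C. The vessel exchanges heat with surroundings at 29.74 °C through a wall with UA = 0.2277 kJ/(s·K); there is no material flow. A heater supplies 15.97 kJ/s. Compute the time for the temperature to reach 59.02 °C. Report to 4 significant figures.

584.9 s

M c_p dT/dt = −UA(T − T_amb) + Q̇.
τ = M c_p/UA = 1125.27 s; T_ss = T_amb + Q̇/UA = 29.74 + 15.97/0.2277 = 99.8761 °C.
T(t) = T_ss + (T₀ − T_ss)e^(−t/τ); set T = 59.02:
t = −τ ln[(T − T_ss)/(T₀ − T_ss)] = −1125.27 · ln(0.594651) = 584.894 s.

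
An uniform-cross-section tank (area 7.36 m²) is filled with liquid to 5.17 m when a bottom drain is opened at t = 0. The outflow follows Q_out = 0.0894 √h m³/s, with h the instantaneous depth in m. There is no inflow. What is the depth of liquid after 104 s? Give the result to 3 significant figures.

Mass balance (ρ constant): A dh/dt = −0.0894 √h.
This is separable: 2 d(√h)/dt = −0.0894/A, so √h = √h₀ − (0.0894/(2A)) t.
√h = √5.17 − 0.0894·104/(2·7.36) = 2.2738 − 0.63163 = 1.6421.
h = 1.6421² = 2.6966 m.

2.70 m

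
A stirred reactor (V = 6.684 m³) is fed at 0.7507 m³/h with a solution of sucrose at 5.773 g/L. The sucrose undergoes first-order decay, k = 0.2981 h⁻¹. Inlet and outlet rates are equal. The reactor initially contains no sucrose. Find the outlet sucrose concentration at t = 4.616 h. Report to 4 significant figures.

Species balance: V dC/dt = Q C_in − Q C − k V C.
dC/dt = (Q/V) C_in − (Q/V + k) C; effective rate a = Q/V + k = 0.112313 + 0.2981 = 0.410413 h⁻¹.
C_ss = Q C_in/(Q + kV) = 1.57983 g/L; C(t) = C_ss + (C₀ − C_ss) e^(−a t).
C(4.616) = 1.57983 + (-1.57983)·e^(−0.410413·4.616) = 1.57983 + (-1.57983)·0.150399 = 1.34223 g/L.

1.342 g/L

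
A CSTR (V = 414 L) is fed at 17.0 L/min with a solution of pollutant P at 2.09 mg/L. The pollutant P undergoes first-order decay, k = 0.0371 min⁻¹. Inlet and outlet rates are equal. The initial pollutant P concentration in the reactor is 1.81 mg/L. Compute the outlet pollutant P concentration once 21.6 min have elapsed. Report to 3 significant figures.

1.23 mg/L

V dC/dt = Q(C_in − C) − k V C.
dC/dt = (Q/V) C_in − (Q/V + k) C; effective rate a = Q/V + k = 0.041063 + 0.0371 = 0.078163 min⁻¹.
C_ss = Q C_in/(Q + kV) = 1.0980 mg/L; C(t) = C_ss + (C₀ − C_ss) e^(−a t).
C(21.6) = 1.0980 + (0.71202)·e^(−0.078163·21.6) = 1.0980 + (0.71202)·0.18483 = 1.2296 mg/L.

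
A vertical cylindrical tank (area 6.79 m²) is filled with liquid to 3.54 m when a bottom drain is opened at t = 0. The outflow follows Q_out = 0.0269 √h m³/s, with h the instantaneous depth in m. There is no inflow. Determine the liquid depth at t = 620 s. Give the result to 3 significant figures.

0.427 m

With no inflow, A dh/dt = −0.0269 √h.
Separate and integrate: 2(√h − √h₀) = −(0.0269/A) t.
√h = √3.54 − 0.0269·620/(2·6.79) = 1.8815 − 1.2281 = 0.65336.
h = 0.65336² = 0.42688 m.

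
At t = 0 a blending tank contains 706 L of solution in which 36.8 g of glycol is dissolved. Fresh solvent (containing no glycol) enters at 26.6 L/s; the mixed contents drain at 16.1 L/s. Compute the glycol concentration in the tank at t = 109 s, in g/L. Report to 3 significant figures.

Let m(t) be the amount of glycol. Volume: V(t) = V₀ + (Q_in − Q_out) t = 706 + 10.500 t; V(109) = 1850.5 L.
No glycol enters, so dm/dt = −Q_out · (m/V).
dm/m = −Q_out dt/(V₀ + 10.500 t); integrating gives ln(m/m₀) = −(Q_out/(Q_in−Q_out)) ln(V/V₀).
m = m₀ (V₀/V)^(Q_out/(Q_in−Q_out)) = 36.8 × (706/1850.5)^(1.5333) = 8.3979 g.
C = m/V = 8.3979/1850.5 = 0.0045382 g/L.

0.00454 g/L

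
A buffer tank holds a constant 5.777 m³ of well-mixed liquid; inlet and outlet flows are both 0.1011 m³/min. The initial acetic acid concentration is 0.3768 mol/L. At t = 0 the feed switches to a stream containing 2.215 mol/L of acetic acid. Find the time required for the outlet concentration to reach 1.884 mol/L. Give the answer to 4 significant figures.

Species balance: V dC/dt = Q(C_in − C) ⇒ τ = V/Q = 57.1414 min.
C(t) = C_in + (C₀ − C_in) e^(−t/τ). Set C = 1.884 and solve for t:
e^(−t/τ) = (C − C_in)/(C₀ − C_in) = (1.884 − 2.215)/(0.3768 − 2.215) = 0.180067
t = −τ ln(…) = 57.1414 × 1.71442 = 97.9646 min.

97.96 min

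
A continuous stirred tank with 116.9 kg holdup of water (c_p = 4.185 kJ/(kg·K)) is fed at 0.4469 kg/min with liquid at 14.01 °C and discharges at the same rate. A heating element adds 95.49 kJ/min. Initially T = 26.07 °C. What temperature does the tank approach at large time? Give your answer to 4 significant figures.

M c_p dT/dt = ṁ c_p (T_in − T) + Q̇.
At steady state dT/dt = 0 ⇒ T_ss = T_in + Q̇/(ṁ c_p) = 14.01 + 95.49/(0.4469·4.185) = 65.0666 °C.

65.07 °C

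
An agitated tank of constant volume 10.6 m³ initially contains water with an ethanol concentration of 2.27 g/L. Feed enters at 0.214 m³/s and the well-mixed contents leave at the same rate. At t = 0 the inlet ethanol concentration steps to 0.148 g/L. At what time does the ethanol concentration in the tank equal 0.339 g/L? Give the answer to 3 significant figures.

119 s

Species balance: V dC/dt = Q(C_in − C) ⇒ τ = V/Q = 49.533 s.
C(t) = C_in + (C₀ − C_in) e^(−t/τ). Set C = 0.339 and solve for t:
e^(−t/τ) = (C − C_in)/(C₀ − C_in) = (0.339 − 0.148)/(2.27 − 0.148) = 0.090009
t = −τ ln(…) = 49.533 × 2.4078 = 119.27 s.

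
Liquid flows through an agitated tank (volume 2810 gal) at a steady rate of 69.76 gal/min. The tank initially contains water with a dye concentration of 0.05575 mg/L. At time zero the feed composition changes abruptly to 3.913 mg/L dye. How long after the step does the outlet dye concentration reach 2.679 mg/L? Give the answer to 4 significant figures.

45.91 min

Transient balance on the dissolved component: V dC/dt = Q(C_in − C), so τ = V/Q = 40.2810 min.
C(t) = C_in + (C₀ − C_in) e^(−t/τ). Set C = 2.679 and solve for t:
e^(−t/τ) = (C − C_in)/(C₀ − C_in) = (2.679 − 3.913)/(0.05575 − 3.913) = 0.319917
t = −τ ln(…) = 40.2810 × 1.13969 = 45.9080 min.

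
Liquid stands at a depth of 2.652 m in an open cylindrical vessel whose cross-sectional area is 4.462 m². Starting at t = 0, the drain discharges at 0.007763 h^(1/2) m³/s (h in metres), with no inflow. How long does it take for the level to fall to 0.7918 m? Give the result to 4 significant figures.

With no inflow, A dh/dt = −0.007763 √h.
Separate and integrate: 2(√h − √h₀) = −(0.007763/A) t.
t = 2A(√h₀ − √h)/0.007763 = 2·4.462·(√2.652 − √0.7918)/0.007763
  = 8.92400 × (1.62850 − 0.889831) / 0.007763 = 849.136 s.

849.1 s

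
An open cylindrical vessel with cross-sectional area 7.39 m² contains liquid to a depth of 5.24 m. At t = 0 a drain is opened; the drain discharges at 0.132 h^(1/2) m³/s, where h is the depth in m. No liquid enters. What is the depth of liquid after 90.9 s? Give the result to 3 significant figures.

2.18 m

With no inflow, A dh/dt = −0.132 √h.
This is separable: 2 d(√h)/dt = −0.132/A, so √h = √h₀ − (0.132/(2A)) t.
√h = √5.24 − 0.132·90.9/(2·7.39) = 2.2891 − 0.81183 = 1.4773.
h = 1.4773² = 2.1823 m.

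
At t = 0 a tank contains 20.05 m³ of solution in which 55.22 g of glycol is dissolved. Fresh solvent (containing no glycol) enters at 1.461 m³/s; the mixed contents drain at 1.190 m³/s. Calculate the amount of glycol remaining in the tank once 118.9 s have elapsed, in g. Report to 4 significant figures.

Let m(t) be the amount of glycol. Volume: V(t) = V₀ + (Q_in − Q_out) t = 20.05 + 0.271000 t; V(118.9) = 52.2719 m³.
Species balance (pure solvent in): dm/dt = −Q_out · m/V(t).
dm/m = −Q_out dt/(V₀ + 0.271000 t); integrating gives ln(m/m₀) = −(Q_out/(Q_in−Q_out)) ln(V/V₀).
m = m₀ (V₀/V)^(Q_out/(Q_in−Q_out)) = 55.22 × (20.05/52.2719)^(4.39114) = 0.821684 g.

0.8217 g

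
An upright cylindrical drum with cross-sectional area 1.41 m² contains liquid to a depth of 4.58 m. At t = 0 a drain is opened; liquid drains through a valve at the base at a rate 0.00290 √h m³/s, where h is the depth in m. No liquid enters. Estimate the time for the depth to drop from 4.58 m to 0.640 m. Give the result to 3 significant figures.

A dh/dt = −Q_out = −0.00290 √h.
Separate and integrate: 2(√h − √h₀) = −(0.00290/A) t.
t = 2A(√h₀ − √h)/0.00290 = 2·1.41·(√4.58 − √0.640)/0.00290
  = 2.8200 × (2.1401 − 0.80000) / 0.00290 = 1303.1 s.

1300 s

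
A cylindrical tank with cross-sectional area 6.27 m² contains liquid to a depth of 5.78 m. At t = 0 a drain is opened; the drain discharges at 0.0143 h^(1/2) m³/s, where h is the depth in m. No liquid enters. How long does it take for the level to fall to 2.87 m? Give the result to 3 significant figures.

With no inflow, A dh/dt = −0.0143 √h.
This is separable: 2 d(√h)/dt = −0.0143/A, so √h = √h₀ − (0.0143/(2A)) t.
t = 2A(√h₀ − √h)/0.0143 = 2·6.27·(√5.78 − √2.87)/0.0143
  = 12.540 × (2.4042 − 1.6941) / 0.0143 = 622.66 s.

623 s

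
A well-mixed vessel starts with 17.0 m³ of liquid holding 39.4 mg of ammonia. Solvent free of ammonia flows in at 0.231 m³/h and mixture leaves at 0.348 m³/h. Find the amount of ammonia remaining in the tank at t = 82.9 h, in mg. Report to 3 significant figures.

3.19 mg

Total volume: dV/dt = Q_in − Q_out = -0.11700 m³/h, so V(t) = 17.0 − 0.11700 t and V(82.9) = 7.3007 m³.
Species balance (pure solvent in): dm/dt = −Q_out · m/V(t).
dm/m = −Q_out dt/(V₀ − 0.11700 t); integrating gives ln(m/m₀) = −(Q_out/(Q_in−Q_out)) ln(V/V₀).
m = m₀ (V₀/V)^(Q_out/(Q_in−Q_out)) = 39.4 × (17.0/7.3007)^(-2.9744) = 3.1890 mg.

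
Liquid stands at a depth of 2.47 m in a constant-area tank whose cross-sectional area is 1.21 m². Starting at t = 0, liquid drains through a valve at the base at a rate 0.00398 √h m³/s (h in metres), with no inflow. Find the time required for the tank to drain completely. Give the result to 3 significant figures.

956 s

Accumulation of liquid (constant cross-section A): A dh/dt = −0.00398 √h.
∫ h^(−1/2) dh = −(0.00398/A) ∫ dt, giving 2√h = 2√h₀ − (0.00398/A) t.
Set h = 0: 2√h₀ = (0.00398/A) t_empty ⇒ t_empty = 2A√h₀/0.00398.
t_empty = 2·1.21·√2.47/0.00398 = 2.4200·1.5716/0.00398 = 955.61 s.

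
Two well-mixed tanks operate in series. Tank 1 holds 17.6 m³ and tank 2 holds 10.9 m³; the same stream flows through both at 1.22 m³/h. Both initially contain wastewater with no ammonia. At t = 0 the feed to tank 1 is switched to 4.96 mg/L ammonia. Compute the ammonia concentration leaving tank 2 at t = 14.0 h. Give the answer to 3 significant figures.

Time constants: τᵢ = Vᵢ/Q for each well-mixed tank.
τ₁ = 17.6/1.22 = 14.426 h; τ₂ = 10.9/1.22 = 8.9344 h.
Tank 1: C₁ = C_in(1 − e^(−t/τ₁)). Tank 2 (τ₁ ≠ τ₂): C₂ = C_in[1 − (τ₁ e^(−t/τ₁) − τ₂ e^(−t/τ₂))/(τ₁ − τ₂)].
At t = 14.0: e^(−t/τ₁) = 0.37891, e^(−t/τ₂) = 0.20868.
C₂ = 4.96·[1 − (14.426·0.37891 − 8.9344·0.20868)/(5.4918)] = 4.96·0.34414 = 1.7069 mg/L.

1.71 mg/L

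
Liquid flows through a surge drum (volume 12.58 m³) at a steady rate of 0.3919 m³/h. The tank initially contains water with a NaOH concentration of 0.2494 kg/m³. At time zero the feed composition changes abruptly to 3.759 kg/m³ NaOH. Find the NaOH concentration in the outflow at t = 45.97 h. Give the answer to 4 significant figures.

Mass balance on the solute (V constant): V dC/dt = Q(C_in − C).
Rewrite as dC/dt + C/τ = C_in/τ, τ = V/Q = 32.1000 h.
Integrating: C(t) = C_in + (C₀ − C_in) e^(−t/τ).
C(45.97) = 3.759 + (0.2494 − 3.759)·e^(−45.97/32.1000) = 3.759 + (-3.50960)·0.238810 = 2.92087 kg/m³.

2.921 kg/m³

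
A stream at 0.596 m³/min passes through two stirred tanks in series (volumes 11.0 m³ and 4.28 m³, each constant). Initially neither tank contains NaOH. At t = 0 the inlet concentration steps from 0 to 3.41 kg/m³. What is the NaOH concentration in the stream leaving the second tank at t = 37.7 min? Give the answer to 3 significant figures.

Each tank obeys Vᵢ dCᵢ/dt = Q(Cᵢ₋₁ − Cᵢ), so τᵢ = Vᵢ/Q.
τ₁ = 11.0/0.596 = 18.456 min; τ₂ = 4.28/0.596 = 7.1812 min.
Solving the cascade with C₁(0)=C₂(0)=0 gives C₂(t) = C_in[1 − (τ₁ e^(−t/τ₁) − τ₂ e^(−t/τ₂))/(τ₁ − τ₂)].
At t = 37.7: e^(−t/τ₁) = 0.12968, e^(−t/τ₂) = 0.0052485.
C₂ = 3.41·[1 − (18.456·0.12968 − 7.1812·0.0052485)/(11.275)] = 3.41·0.79106 = 2.6975 kg/m³.

2.70 kg/m³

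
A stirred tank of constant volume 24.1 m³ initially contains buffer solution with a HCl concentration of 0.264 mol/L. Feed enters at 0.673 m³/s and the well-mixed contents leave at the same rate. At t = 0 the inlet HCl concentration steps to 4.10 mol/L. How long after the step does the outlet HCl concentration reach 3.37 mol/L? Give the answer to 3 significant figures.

Species balance: V dC/dt = Q(C_in − C) ⇒ τ = V/Q = 35.810 s.
C(t) = C_in + (C₀ − C_in) e^(−t/τ). Set C = 3.37 and solve for t:
e^(−t/τ) = (C − C_in)/(C₀ − C_in) = (3.37 − 4.10)/(0.264 − 4.10) = 0.19030
t = −τ ln(…) = 35.810 × 1.6591 = 59.414 s.

59.4 s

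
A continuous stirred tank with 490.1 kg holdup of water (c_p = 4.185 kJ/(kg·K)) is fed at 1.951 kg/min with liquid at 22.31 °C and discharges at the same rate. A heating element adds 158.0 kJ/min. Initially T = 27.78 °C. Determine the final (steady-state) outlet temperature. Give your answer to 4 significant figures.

41.66 °C

M c_p dT/dt = ṁ c_p (T_in − T) + Q̇.
At steady state dT/dt = 0 ⇒ T_ss = T_in + Q̇/(ṁ c_p) = 22.31 + 158.0/(1.951·4.185) = 41.6610 °C.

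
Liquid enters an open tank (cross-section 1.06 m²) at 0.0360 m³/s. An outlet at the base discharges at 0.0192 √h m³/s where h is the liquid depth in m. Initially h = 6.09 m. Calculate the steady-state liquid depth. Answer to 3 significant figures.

A dh/dt = Q_in − 0.0192 √h. Steady state requires inflow = outflow:
Q_in = 0.0192 √h_ss ⇒ √h_ss = 0.0360/0.0192 = 1.8750.
h_ss = 1.8750² = 3.5156 m. (Since h₀ = 6.09 m > h_ss, the level will fall toward this value.)

3.52 m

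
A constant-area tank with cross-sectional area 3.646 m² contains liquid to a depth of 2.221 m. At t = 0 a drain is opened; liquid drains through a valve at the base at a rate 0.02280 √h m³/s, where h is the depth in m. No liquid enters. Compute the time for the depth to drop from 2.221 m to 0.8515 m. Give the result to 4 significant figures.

Accumulation of liquid (constant cross-section A): A dh/dt = −0.02280 √h.
Separate and integrate: 2(√h − √h₀) = −(0.02280/A) t.
t = 2A(√h₀ − √h)/0.02280 = 2·3.646·(√2.221 − √0.8515)/0.02280
  = 7.29200 × (1.49030 − 0.922768) / 0.02280 = 181.511 s.

181.5 s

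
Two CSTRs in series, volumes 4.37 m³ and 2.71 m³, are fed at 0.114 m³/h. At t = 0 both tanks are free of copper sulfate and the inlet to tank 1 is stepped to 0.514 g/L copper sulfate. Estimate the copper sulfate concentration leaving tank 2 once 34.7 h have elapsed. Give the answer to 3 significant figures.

Each tank obeys Vᵢ dCᵢ/dt = Q(Cᵢ₋₁ − Cᵢ), so τᵢ = Vᵢ/Q.
τ₁ = 4.37/0.114 = 38.333 h; τ₂ = 2.71/0.114 = 23.772 h.
Tank 1: C₁ = C_in(1 − e^(−t/τ₁)). Tank 2 (τ₁ ≠ τ₂): C₂ = C_in[1 − (τ₁ e^(−t/τ₁) − τ₂ e^(−t/τ₂))/(τ₁ − τ₂)].
At t = 34.7: e^(−t/τ₁) = 0.40445, e^(−t/τ₂) = 0.23230.
C₂ = 0.514·[1 − (38.333·0.40445 − 23.772·0.23230)/(14.561)] = 0.514·0.31451 = 0.16166 g/L.

0.162 g/L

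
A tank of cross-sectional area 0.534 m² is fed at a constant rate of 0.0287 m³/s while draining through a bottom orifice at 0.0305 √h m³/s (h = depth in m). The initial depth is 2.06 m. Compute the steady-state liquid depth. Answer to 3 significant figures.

0.885 m

Level balance: A dh/dt = 0.0287 − 0.0305 √h. Setting dh/dt = 0:
Q_in = 0.0305 √h_ss ⇒ √h_ss = 0.0287/0.0305 = 0.94098.
h_ss = 0.94098² = 0.88545 m. (Since h₀ = 2.06 m > h_ss, the level will fall toward this value.)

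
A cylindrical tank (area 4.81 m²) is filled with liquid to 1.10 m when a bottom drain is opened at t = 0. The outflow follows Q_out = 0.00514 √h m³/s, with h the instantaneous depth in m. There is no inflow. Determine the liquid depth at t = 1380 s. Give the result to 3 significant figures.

0.0970 m

With no inflow, A dh/dt = −0.00514 √h.
This is separable: 2 d(√h)/dt = −0.00514/A, so √h = √h₀ − (0.00514/(2A)) t.
√h = √1.10 − 0.00514·1380/(2·4.81) = 1.0488 − 0.73734 = 0.31147.
h = 0.31147² = 0.097014 m.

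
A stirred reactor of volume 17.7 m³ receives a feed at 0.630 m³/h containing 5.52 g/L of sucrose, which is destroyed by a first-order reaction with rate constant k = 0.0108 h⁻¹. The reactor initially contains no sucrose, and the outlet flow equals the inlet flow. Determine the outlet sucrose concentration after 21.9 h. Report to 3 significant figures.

2.70 g/L

Species balance: V dC/dt = Q C_in − Q C − k V C.
This is linear with rate a = Q/V + k = 0.046393 h⁻¹.
C_ss = Q C_in/(Q + kV) = 4.2350 g/L; C(t) = C_ss + (C₀ − C_ss) e^(−a t).
C(21.9) = 4.2350 + (-4.2350)·e^(−0.046393·21.9) = 4.2350 + (-4.2350)·0.36204 = 2.7018 g/L.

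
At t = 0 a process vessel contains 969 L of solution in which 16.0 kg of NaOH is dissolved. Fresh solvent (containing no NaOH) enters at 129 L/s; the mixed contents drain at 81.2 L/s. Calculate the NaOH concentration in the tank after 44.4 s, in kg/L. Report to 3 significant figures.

Let m(t) be the amount of NaOH. Volume: V(t) = V₀ + (Q_in − Q_out) t = 969 + 47.800 t; V(44.4) = 3091.3 L.
Solute balance: dm/dt = 0 − Q_out C = −Q_out m/V(t).
dm/m = −Q_out dt/(V₀ + 47.800 t); integrating gives ln(m/m₀) = −(Q_out/(Q_in−Q_out)) ln(V/V₀).
m = m₀ (V₀/V)^(Q_out/(Q_in−Q_out)) = 16.0 × (969/3091.3)^(1.6987) = 2.2298 kg.
C = m/V = 2.2298/3091.3 = 0.00072130 kg/L.

0.000721 kg/L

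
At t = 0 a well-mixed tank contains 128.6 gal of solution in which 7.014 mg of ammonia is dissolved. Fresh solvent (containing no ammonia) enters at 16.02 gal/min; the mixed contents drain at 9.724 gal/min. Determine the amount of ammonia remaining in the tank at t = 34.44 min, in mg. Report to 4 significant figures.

Total volume: dV/dt = Q_in − Q_out = 6.29600 gal/min, so V(t) = 128.6 + 6.29600 t and V(34.44) = 345.434 gal.
Solute balance: dm/dt = 0 − Q_out C = −Q_out m/V(t).
dm/m = −Q_out dt/(V₀ + 6.29600 t); integrating gives ln(m/m₀) = −(Q_out/(Q_in−Q_out)) ln(V/V₀).
m = m₀ (V₀/V)^(Q_out/(Q_in−Q_out)) = 7.014 × (128.6/345.434)^(1.54447) = 1.52474 mg.

1.525 mg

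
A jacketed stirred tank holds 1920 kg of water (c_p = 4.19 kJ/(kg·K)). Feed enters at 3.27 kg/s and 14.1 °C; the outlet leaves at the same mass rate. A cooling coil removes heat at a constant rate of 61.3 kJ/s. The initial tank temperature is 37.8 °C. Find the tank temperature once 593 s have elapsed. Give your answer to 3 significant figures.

M c_p dT/dt = ṁ c_p (T_in − T) − Q̇.
Rearrange: dT/dt = (T_ss − T)/τ with τ = M/ṁ = 587.16 s and T_ss = T_in − Q̇/(ṁ c_p) = 9.6260 °C.
T approaches T_ss exponentially: T(t) = T_ss + (T₀ − T_ss) e^(−t/τ).
T(593) = 9.6260 + (28.174)·e^(−593/587.16) = 9.6260 + (28.174)·0.36424 = 19.888 °C.

19.9 °C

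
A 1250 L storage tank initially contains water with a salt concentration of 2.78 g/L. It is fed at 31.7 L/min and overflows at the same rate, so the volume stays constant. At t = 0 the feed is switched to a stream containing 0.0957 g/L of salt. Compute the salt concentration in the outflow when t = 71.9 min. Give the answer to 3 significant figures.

Mass balance on the solute (V constant): V dC/dt = Q(C_in − C).
Rewrite as dC/dt + C/τ = C_in/τ, τ = V/Q = 39.432 min.
This is linear first-order; C(t) = C_in + (C₀ − C_in) e^(−t/τ).
C(71.9) = 0.0957 + (2.78 − 0.0957)·e^(−71.9/39.432) = 0.0957 + (2.6843)·0.16148 = 0.52916 g/L.

0.529 g/L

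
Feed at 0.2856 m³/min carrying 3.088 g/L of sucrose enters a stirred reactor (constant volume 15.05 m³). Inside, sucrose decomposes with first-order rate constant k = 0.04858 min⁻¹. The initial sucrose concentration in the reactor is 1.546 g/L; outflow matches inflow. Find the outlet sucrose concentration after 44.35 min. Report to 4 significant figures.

Accumulation = in − out − consumed: V dC/dt = Q C_in − Q C − k V C.
This is linear with rate a = Q/V + k = 0.0675567 min⁻¹.
C_ss = Q C_in/(Q + kV) = 0.867422 g/L; C(t) = C_ss + (C₀ − C_ss) e^(−a t).
C(44.35) = 0.867422 + (0.678578)·e^(−0.0675567·44.35) = 0.867422 + (0.678578)·0.0499795 = 0.901337 g/L.

0.9013 g/L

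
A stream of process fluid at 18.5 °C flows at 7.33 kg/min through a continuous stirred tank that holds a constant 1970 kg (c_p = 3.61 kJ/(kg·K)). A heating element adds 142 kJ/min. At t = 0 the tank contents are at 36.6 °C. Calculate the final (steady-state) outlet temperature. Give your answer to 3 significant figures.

Energy balance: M c_p dT/dt = ṁ c_p (T_in − T) + 142.
At steady state dT/dt = 0 ⇒ T_ss = T_in + Q̇/(ṁ c_p) = 18.5 + 142/(7.33·3.61) = 23.866 °C.

23.9 °C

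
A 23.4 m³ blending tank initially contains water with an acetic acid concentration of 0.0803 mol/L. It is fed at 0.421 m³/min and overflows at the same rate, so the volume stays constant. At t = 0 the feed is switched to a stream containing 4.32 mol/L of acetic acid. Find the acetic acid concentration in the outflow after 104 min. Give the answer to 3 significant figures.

Transient balance on the dissolved component: V dC/dt = Q(C_in − C).
So dC/dt = (C_in − C)/τ with τ = V/Q = 23.4/0.421 = 55.582 min.
Solution: C(t) = C_in + (C₀ − C_in) e^(−t/τ).
C(104) = 4.32 + (0.0803 − 4.32)·e^(−104/55.582) = 4.32 + (-4.2397)·0.15395 = 3.6673 mol/L.

3.67 mol/L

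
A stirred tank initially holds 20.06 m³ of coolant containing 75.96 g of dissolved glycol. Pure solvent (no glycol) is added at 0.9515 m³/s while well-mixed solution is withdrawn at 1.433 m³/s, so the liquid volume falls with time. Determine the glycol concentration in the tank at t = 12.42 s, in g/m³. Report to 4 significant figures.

1.881 g/m³

Total volume: dV/dt = Q_in − Q_out = -0.481500 m³/s, so V(t) = 20.06 − 0.481500 t and V(12.42) = 14.0798 m³.
No glycol enters, so dm/dt = −Q_out · (m/V).
dm/m = −Q_out dt/(V₀ − 0.481500 t); integrating gives ln(m/m₀) = −(Q_out/(Q_in−Q_out)) ln(V/V₀).
m = m₀ (V₀/V)^(Q_out/(Q_in−Q_out)) = 75.96 × (20.06/14.0798)^(-2.97612) = 26.4881 g.
C = m/V = 26.4881/14.0798 = 1.88129 g/m³.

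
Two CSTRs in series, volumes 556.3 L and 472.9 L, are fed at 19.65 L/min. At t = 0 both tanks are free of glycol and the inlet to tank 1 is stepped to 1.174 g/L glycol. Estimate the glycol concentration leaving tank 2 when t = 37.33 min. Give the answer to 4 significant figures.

Species balance on tank i: dCᵢ/dt = (Cᵢ₋₁ − Cᵢ)/τᵢ with τᵢ = Vᵢ/Q.
τ₁ = 556.3/19.65 = 28.3104 min; τ₂ = 472.9/19.65 = 24.0662 min.
Solving the cascade with C₁(0)=C₂(0)=0 gives C₂(t) = C_in[1 − (τ₁ e^(−t/τ₁) − τ₂ e^(−t/τ₂))/(τ₁ − τ₂)].
At t = 37.33: e^(−t/τ₁) = 0.267511, e^(−t/τ₂) = 0.212006.
C₂ = 1.174·[1 − (28.3104·0.267511 − 24.0662·0.212006)/(4.24427)] = 1.174·0.417762 = 0.490452 g/L.

0.4905 g/L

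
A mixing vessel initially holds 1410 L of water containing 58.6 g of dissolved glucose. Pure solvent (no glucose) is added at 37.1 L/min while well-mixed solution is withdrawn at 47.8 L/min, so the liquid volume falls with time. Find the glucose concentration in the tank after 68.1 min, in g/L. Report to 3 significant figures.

Let m(t) be the amount of glucose. Volume: V(t) = V₀ + (Q_in − Q_out) t = 1410 − 10.700 t; V(68.1) = 681.33 L.
Species balance (pure solvent in): dm/dt = −Q_out · m/V(t).
Separate: dm/m = −Q_out dt/V(t) ⇒ ln(m/m₀) = −(Q_out/(Q_in−Q_out)) ln(V/V₀).
m = m₀ (V₀/V)^(Q_out/(Q_in−Q_out)) = 58.6 × (1410/681.33)^(-4.4673) = 2.2743 g.
C = m/V = 2.2743/681.33 = 0.0033381 g/L.

0.00334 g/L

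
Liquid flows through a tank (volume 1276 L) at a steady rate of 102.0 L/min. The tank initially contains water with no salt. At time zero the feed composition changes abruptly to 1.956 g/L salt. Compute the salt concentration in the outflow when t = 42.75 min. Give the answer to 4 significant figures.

1.892 g/L

Accumulation = in − out for the solute gives V dC/dt = Q(C_in − C).
So dC/dt = (C_in − C)/τ with τ = V/Q = 1276/102.0 = 12.5098 min.
This is linear first-order; C(t) = C_in + (C₀ − C_in) e^(−t/τ).
C(42.75) = 1.956 + (0 − 1.956)·e^(−42.75/12.5098) = 1.956 + (-1.95600)·0.0328002 = 1.89184 g/L.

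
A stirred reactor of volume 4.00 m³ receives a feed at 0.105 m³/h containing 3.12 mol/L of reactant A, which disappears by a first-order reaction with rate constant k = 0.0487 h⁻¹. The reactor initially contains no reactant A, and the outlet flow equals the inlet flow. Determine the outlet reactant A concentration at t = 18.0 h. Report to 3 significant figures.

V dC/dt = Q(C_in − C) − k V C.
dC/dt = (Q/V) C_in − (Q/V + k) C; effective rate a = Q/V + k = 0.026250 + 0.0487 = 0.074950 h⁻¹.
C_ss = Q C_in/(Q + kV) = 1.0927 mol/L; C(t) = C_ss + (C₀ − C_ss) e^(−a t).
C(18.0) = 1.0927 + (-1.0927)·e^(−0.074950·18.0) = 1.0927 + (-1.0927)·0.25947 = 0.80919 mol/L.

0.809 mol/L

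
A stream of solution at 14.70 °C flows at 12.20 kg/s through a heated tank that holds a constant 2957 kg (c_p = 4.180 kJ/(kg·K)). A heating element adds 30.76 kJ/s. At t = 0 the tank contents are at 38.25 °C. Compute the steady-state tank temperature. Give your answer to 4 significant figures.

Heat balance on the well-mixed liquid: M c_p dT/dt = ṁ c_p (T_in − T) + 30.76.
At steady state dT/dt = 0 ⇒ T_ss = T_in + Q̇/(ṁ c_p) = 14.70 + 30.76/(12.20·4.180) = 15.3032 °C.

15.30 °C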